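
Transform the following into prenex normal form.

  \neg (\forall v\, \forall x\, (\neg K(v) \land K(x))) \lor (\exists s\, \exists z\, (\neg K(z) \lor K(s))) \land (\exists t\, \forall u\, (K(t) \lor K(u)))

\exists v\, \exists x\, \exists s\, \exists z\, \exists t\, \forall u\, (K(v) \lor \neg K(x) \lor (\neg K(z) \lor K(s)) \land (K(t) \lor K(u)))

Move each ¬ inward, flipping quantifiers it crosses:
  (\exists v\, \exists x\, (K(v) \lor \neg K(x))) \lor (\exists s\, \exists z\, (\neg K(z) \lor K(s))) \land (\exists t\, \forall u\, (K(t) \lor K(u)))
Pull the quantifiers to the front (each side's bound variable is not free in the other side):
  \exists v\, \exists x\, \exists s\, \exists z\, \exists t\, \forall u\, (K(v) \lor \neg K(x) \lor (\neg K(z) \lor K(s)) \land (K(t) \lor K(u)))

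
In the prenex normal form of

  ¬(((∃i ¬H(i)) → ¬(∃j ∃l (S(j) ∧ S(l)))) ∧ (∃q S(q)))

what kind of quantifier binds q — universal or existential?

First replace A → B with ¬A ∨ B.
  ¬((¬(∃i ¬H(i)) ∨ ¬(∃j ∃l (S(j) ∧ S(l)))) ∧ (∃q S(q)))
Move each ¬ inward, flipping quantifiers it crosses:
  (∃i ¬H(i)) ∧ (∃j ∃l (S(j) ∧ S(l))) ∨ (∀q ¬S(q))
All bound variables are already distinct, so no renaming is needed.
Finally move all quantifiers to the prefix:
  ∃i ∃j ∃l ∀q (¬H(i) ∧ S(j) ∧ S(l) ∨ ¬S(q))
The quantifier ∃q sits under an odd number of negations (counting the antecedent side of each →), so it flips to ∀q.

universal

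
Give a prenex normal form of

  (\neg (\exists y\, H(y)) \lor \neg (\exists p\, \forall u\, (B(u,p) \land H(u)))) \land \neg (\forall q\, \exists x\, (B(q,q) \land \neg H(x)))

Drive negations inward (¬∀x A ≡ ∃x ¬A, ¬∃x A ≡ ∀x ¬A, De Morgan for ∧/∨):
  ((\forall y\, \neg H(y)) \lor (\forall p\, \exists u\, (\neg B(u,p) \lor \neg H(u)))) \land (\exists q\, \forall x\, (\neg B(q,q) \lor H(x)))
All bound variables are already distinct, so no renaming is needed.
Extract every quantifier outward, since the variables are now distinct and don't occur free across branches:
  \forall y\, \forall p\, \exists u\, \exists q\, \forall x\, ((\neg H(y) \lor \neg B(u,p) \lor \neg H(u)) \land (\neg B(q,q) \lor H(x)))

\forall y\, \forall p\, \exists u\, \exists q\, \forall x\, ((\neg H(y) \lor \neg B(u,p) \lor \neg H(u)) \land (\neg B(q,q) \lor H(x)))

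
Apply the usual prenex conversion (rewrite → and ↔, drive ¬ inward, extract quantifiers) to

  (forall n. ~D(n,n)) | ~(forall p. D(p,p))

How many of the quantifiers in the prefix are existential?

1

Move each ¬ inward, flipping quantifiers it crosses:
  (forall n. ~D(n,n)) | (exists p. ~D(p,p))
Pull the quantifiers to the front (each side's bound variable is not free in the other side):
  forall n. exists p. (~D(n,n) | ~D(p,p))
The prefix is forall n exists p: 1 universal, 1 existential.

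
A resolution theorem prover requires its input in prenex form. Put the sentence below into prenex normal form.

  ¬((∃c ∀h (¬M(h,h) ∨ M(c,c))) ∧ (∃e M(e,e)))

Drive negations inward (¬∀x A ≡ ∃x ¬A, ¬∃x A ≡ ∀x ¬A, De Morgan for ∧/∨):
  (∀c ∃h (M(h,h) ∧ ¬M(c,c))) ∨ (∀e ¬M(e,e))
Extract every quantifier outward, since the variables are now distinct and don't occur free across branches:
  ∀c ∃h ∀e (M(h,h) ∧ ¬M(c,c) ∨ ¬M(e,e))

∀c ∃h ∀e (M(h,h) ∧ ¬M(c,c) ∨ ¬M(e,e))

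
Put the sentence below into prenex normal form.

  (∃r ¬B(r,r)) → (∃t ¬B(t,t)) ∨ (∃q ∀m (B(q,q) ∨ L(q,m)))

∀r ∃t ∃q ∀m (B(r,r) ∨ ¬B(t,t) ∨ B(q,q) ∨ L(q,m))

Eliminate → and ↔ using ¬ and ∨.
  ¬(∃r ¬B(r,r)) ∨ (∃t ¬B(t,t)) ∨ (∃q ∀m (B(q,q) ∨ L(q,m)))
Move each ¬ inward, flipping quantifiers it crosses:
  (∀r B(r,r)) ∨ (∃t ¬B(t,t)) ∨ (∃q ∀m (B(q,q) ∨ L(q,m)))
All bound variables are already distinct, so no renaming is needed.
Extract every quantifier outward, since the variables are now distinct and don't occur free across branches:
  ∀r ∃t ∃q ∀m (B(r,r) ∨ ¬B(t,t) ∨ B(q,q) ∨ L(q,m))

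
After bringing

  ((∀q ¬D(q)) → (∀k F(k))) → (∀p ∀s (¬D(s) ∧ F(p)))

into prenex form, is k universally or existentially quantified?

existential

First replace A → B with ¬A ∨ B.
  ¬(¬(∀q ¬D(q)) ∨ (∀k F(k))) ∨ (∀p ∀s (¬D(s) ∧ F(p)))
Push ¬ through the quantifiers and connectives to reach negation normal form:
  (∀q ¬D(q)) ∧ (∃k ¬F(k)) ∨ (∀p ∀s (¬D(s) ∧ F(p)))
All bound variables are already distinct, so no renaming is needed.
Finally move all quantifiers to the prefix:
  ∀q ∃k ∀p ∀s (¬D(q) ∧ ¬F(k) ∨ ¬D(s) ∧ F(p))
The quantifier ∀k sits under an odd number of negations (counting the antecedent side of each →), so it flips to ∃k.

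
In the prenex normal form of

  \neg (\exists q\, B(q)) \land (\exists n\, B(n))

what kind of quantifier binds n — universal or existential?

Push ¬ through the quantifiers and connectives to reach negation normal form:
  (\forall q\, \neg B(q)) \land (\exists n\, B(n))
Extract every quantifier outward, since the variables are now distinct and don't occur free across branches:
  \forall q\, \exists n\, (\neg B(q) \land B(n))
The quantifier \exists n sits under an even number of negations, so it remains existential.

existential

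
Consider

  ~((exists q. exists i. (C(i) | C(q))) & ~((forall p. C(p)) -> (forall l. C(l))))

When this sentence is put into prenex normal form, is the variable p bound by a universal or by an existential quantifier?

existential

First replace A → B with ¬A ∨ B.
  ~((exists q. exists i. (C(i) | C(q))) & ~(~(forall p. C(p)) | (forall l. C(l))))
Push ¬ through the quantifiers and connectives to reach negation normal form:
  (forall q. forall i. (~C(i) & ~C(q))) | (exists p. ~C(p)) | (forall l. C(l))
All bound variables are already distinct, so no renaming is needed.
Finally move all quantifiers to the prefix:
  forall q. forall i. exists p. forall l. (~C(i) & ~C(q) | ~C(p) | C(l))
The quantifier forall p sits under an odd number of negations (counting the antecedent side of each →), so it flips to exists p.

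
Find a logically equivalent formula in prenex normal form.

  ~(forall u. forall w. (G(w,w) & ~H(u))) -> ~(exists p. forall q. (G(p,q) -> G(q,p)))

Eliminate → and ↔ using ¬ and ∨.
  ~~(forall u. forall w. (G(w,w) & ~H(u))) | ~(exists p. forall q. (~G(p,q) | G(q,p)))
Push ¬ through the quantifiers and connectives to reach negation normal form:
  (forall u. forall w. (G(w,w) & ~H(u))) | (forall p. exists q. (G(p,q) & ~G(q,p)))
All bound variables are already distinct, so no renaming is needed.
Finally move all quantifiers to the prefix:
  forall u. forall w. forall p. exists q. (G(w,w) & ~H(u) | G(p,q) & ~G(q,p))

forall u. forall w. forall p. exists q. (G(w,w) & ~H(u) | G(p,q) & ~G(q,p))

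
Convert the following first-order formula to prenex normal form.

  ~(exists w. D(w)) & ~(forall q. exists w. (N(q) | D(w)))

Drive negations inward (¬∀x A ≡ ∃x ¬A, ¬∃x A ≡ ∀x ¬A, De Morgan for ∧/∨):
  (forall w. ~D(w)) & (exists q. forall w. (~N(q) & ~D(w)))
Rename bound variables to avoid capture: w↦u.
  (forall w. ~D(w)) & (exists q. forall u. (~N(q) & ~D(u)))
Extract every quantifier outward, since the variables are now distinct and don't occur free across branches:
  forall w. exists q. forall u. (~D(w) & ~N(q) & ~D(u))

forall w. exists q. forall u. (~D(w) & ~N(q) & ~D(u))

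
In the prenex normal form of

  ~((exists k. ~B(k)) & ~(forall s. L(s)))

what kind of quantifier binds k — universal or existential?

universal

Push ¬ through the quantifiers and connectives to reach negation normal form:
  (forall k. B(k)) | (forall s. L(s))
All bound variables are already distinct, so no renaming is needed.
Extract every quantifier outward, since the variables are now distinct and don't occur free across branches:
  forall k. forall s. (B(k) | L(s))
The quantifier exists k sits under an odd number of negations, so it flips to forall k.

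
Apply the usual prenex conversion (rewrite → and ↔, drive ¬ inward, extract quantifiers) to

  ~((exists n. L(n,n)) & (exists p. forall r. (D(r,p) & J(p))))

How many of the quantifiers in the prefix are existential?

1

Move each ¬ inward, flipping quantifiers it crosses:
  (forall n. ~L(n,n)) | (forall p. exists r. (~D(r,p) | ~J(p)))
All bound variables are already distinct, so no renaming is needed.
Finally move all quantifiers to the prefix:
  forall n. forall p. exists r. (~L(n,n) | ~D(r,p) | ~J(p))
The prefix is forall n forall p exists r: 2 universal, 1 existential.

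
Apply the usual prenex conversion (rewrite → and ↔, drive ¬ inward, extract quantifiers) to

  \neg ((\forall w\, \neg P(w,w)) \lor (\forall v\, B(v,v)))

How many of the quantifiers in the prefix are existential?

2

Move each ¬ inward, flipping quantifiers it crosses:
  (\exists w\, P(w,w)) \land (\exists v\, \neg B(v,v))
Finally move all quantifiers to the prefix:
  \exists w\, \exists v\, (P(w,w) \land \neg B(v,v))
The prefix is \exists w \exists v: 0 universal, 2 existential.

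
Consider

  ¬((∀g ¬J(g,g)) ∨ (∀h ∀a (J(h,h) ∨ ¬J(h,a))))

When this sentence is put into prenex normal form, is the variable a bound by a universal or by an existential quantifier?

existential

Push ¬ through the quantifiers and connectives to reach negation normal form:
  (∃g J(g,g)) ∧ (∃h ∃a (¬J(h,h) ∧ J(h,a)))
Extract every quantifier outward, since the variables are now distinct and don't occur free across branches:
  ∃g ∃h ∃a (J(g,g) ∧ ¬J(h,h) ∧ J(h,a))
The quantifier ∀a sits under an odd number of negations, so it flips to ∃a.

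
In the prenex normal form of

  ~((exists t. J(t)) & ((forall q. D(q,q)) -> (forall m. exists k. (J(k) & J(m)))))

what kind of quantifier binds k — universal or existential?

universal

First replace A → B with ¬A ∨ B.
  ~((exists t. J(t)) & (~(forall q. D(q,q)) | (forall m. exists k. (J(k) & J(m)))))
Move each ¬ inward, flipping quantifiers it crosses:
  (forall t. ~J(t)) | (forall q. D(q,q)) & (exists m. forall k. (~J(k) | ~J(m)))
All bound variables are already distinct, so no renaming is needed.
Pull the quantifiers to the front (each side's bound variable is not free in the other side):
  forall t. forall q. exists m. forall k. (~J(t) | D(q,q) & (~J(k) | ~J(m)))
The quantifier exists k sits under an odd number of negations (counting the antecedent side of each →), so it flips to forall k.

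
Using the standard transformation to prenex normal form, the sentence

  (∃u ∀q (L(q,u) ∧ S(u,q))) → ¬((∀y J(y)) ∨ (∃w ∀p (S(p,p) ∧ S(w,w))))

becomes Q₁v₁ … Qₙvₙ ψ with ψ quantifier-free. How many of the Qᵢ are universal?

2

First replace A → B with ¬A ∨ B.
  ¬(∃u ∀q (L(q,u) ∧ S(u,q))) ∨ ¬((∀y J(y)) ∨ (∃w ∀p (S(p,p) ∧ S(w,w))))
Drive negations inward (¬∀x A ≡ ∃x ¬A, ¬∃x A ≡ ∀x ¬A, De Morgan for ∧/∨):
  (∀u ∃q (¬L(q,u) ∨ ¬S(u,q))) ∨ (∃y ¬J(y)) ∧ (∀w ∃p (¬S(p,p) ∨ ¬S(w,w)))
All bound variables are already distinct, so no renaming is needed.
Pull the quantifiers to the front (each side's bound variable is not free in the other side):
  ∀u ∃q ∃y ∀w ∃p (¬L(q,u) ∨ ¬S(u,q) ∨ ¬J(y) ∧ (¬S(p,p) ∨ ¬S(w,w)))
The prefix is ∀u ∃q ∃y ∀w ∃p: 2 universal, 3 existential.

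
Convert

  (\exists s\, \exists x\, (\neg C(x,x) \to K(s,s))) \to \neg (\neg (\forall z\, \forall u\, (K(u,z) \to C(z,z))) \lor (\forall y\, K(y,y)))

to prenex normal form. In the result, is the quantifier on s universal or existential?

universal

First replace A → B with ¬A ∨ B.
  \neg (\exists s\, \exists x\, (\neg \neg C(x,x) \lor K(s,s))) \lor \neg (\neg (\forall z\, \forall u\, (\neg K(u,z) \lor C(z,z))) \lor (\forall y\, K(y,y)))
Push ¬ through the quantifiers and connectives to reach negation normal form:
  (\forall s\, \forall x\, (\neg C(x,x) \land \neg K(s,s))) \lor (\forall z\, \forall u\, (\neg K(u,z) \lor C(z,z))) \land (\exists y\, \neg K(y,y))
All bound variables are already distinct, so no renaming is needed.
Extract every quantifier outward, since the variables are now distinct and don't occur free across branches:
  \forall s\, \forall x\, \forall z\, \forall u\, \exists y\, (\neg C(x,x) \land \neg K(s,s) \lor (\neg K(u,z) \lor C(z,z)) \land \neg K(y,y))
The quantifier \exists s sits under an odd number of negations (counting the antecedent side of each →), so it flips to \forall s.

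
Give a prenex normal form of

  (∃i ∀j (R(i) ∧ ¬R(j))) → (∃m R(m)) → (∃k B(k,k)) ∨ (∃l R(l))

First replace A → B with ¬A ∨ B.
  ¬(∃i ∀j (R(i) ∧ ¬R(j))) ∨ ¬(∃m R(m)) ∨ (∃k B(k,k)) ∨ (∃l R(l))
Push ¬ through the quantifiers and connectives to reach negation normal form:
  (∀i ∃j (¬R(i) ∨ R(j))) ∨ (∀m ¬R(m)) ∨ (∃k B(k,k)) ∨ (∃l R(l))
All bound variables are already distinct, so no renaming is needed.
Pull the quantifiers to the front (each side's bound variable is not free in the other side):
  ∀i ∃j ∀m ∃k ∃l (¬R(i) ∨ R(j) ∨ ¬R(m) ∨ B(k,k) ∨ R(l))

∀i ∃j ∀m ∃k ∃l (¬R(i) ∨ R(j) ∨ ¬R(m) ∨ B(k,k) ∨ R(l))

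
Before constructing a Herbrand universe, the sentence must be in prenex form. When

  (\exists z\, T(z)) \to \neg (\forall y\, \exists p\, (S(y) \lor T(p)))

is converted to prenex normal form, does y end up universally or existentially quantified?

existential

Eliminate → and ↔ using ¬ and ∨.
  \neg (\exists z\, T(z)) \lor \neg (\forall y\, \exists p\, (S(y) \lor T(p)))
Drive negations inward (¬∀x A ≡ ∃x ¬A, ¬∃x A ≡ ∀x ¬A, De Morgan for ∧/∨):
  (\forall z\, \neg T(z)) \lor (\exists y\, \forall p\, (\neg S(y) \land \neg T(p)))
All bound variables are already distinct, so no renaming is needed.
Finally move all quantifiers to the prefix:
  \forall z\, \exists y\, \forall p\, (\neg T(z) \lor \neg S(y) \land \neg T(p))
The quantifier \forall y sits under an odd number of negations (counting the antecedent side of each →), so it flips to \exists y.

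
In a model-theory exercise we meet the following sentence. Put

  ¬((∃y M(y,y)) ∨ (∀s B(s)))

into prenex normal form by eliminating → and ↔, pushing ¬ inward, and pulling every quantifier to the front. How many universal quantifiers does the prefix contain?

Drive negations inward (¬∀x A ≡ ∃x ¬A, ¬∃x A ≡ ∀x ¬A, De Morgan for ∧/∨):
  (∀y ¬M(y,y)) ∧ (∃s ¬B(s))
All bound variables are already distinct, so no renaming is needed.
Extract every quantifier outward, since the variables are now distinct and don't occur free across branches:
  ∀y ∃s (¬M(y,y) ∧ ¬B(s))
The prefix is ∀y ∃s: 1 universal, 1 existential.

1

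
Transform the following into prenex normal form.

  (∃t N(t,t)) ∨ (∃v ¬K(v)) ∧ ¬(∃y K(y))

∃t ∃v ∀y (N(t,t) ∨ ¬K(v) ∧ ¬K(y))

Drive negations inward (¬∀x A ≡ ∃x ¬A, ¬∃x A ≡ ∀x ¬A, De Morgan for ∧/∨):
  (∃t N(t,t)) ∨ (∃v ¬K(v)) ∧ (∀y ¬K(y))
Finally move all quantifiers to the prefix:
  ∃t ∃v ∀y (N(t,t) ∨ ¬K(v) ∧ ¬K(y))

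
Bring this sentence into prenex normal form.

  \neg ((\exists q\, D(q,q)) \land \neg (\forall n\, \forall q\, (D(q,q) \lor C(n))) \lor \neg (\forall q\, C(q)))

Drive negations inward (¬∀x A ≡ ∃x ¬A, ¬∃x A ≡ ∀x ¬A, De Morgan for ∧/∨):
  ((\forall q\, \neg D(q,q)) \lor (\forall n\, \forall q\, (D(q,q) \lor C(n)))) \land (\forall q\, C(q))
Give each quantifier a distinct variable: q↦w1, q↦p.
  ((\forall q\, \neg D(q,q)) \lor (\forall n\, \forall w1\, (D(w1,w1) \lor C(n)))) \land (\forall p\, C(p))
Finally move all quantifiers to the prefix:
  \forall q\, \forall n\, \forall w1\, \forall p\, ((\neg D(q,q) \lor D(w1,w1) \lor C(n)) \land C(p))

\forall q\, \forall n\, \forall w1\, \forall p\, ((\neg D(q,q) \lor D(w1,w1) \lor C(n)) \land C(p))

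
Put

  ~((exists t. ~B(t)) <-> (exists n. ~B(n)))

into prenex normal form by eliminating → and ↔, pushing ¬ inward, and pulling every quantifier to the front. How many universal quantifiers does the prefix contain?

Rewrite implications/biconditionals: A → B as ¬A ∨ B; A ↔ B as (¬A ∨ B) ∧ (¬B ∨ A).
  ~((~(exists t. ~B(t)) | (exists n. ~B(n))) & (~(exists n. ~B(n)) | (exists t. ~B(t))))
Push ¬ through the quantifiers and connectives to reach negation normal form:
  (exists t. ~B(t)) & (forall n. B(n)) | (exists n. ~B(n)) & (forall t. B(t))
Standardize variables apart so no two quantifiers bind the same name: n↦r, t↦y.
  (exists t. ~B(t)) & (forall n. B(n)) | (exists r. ~B(r)) & (forall y. B(y))
Extract every quantifier outward, since the variables are now distinct and don't occur free across branches:
  exists t. forall n. exists r. forall y. (~B(t) & B(n) | ~B(r) & B(y))
The prefix is exists t forall n exists r forall y: 2 universal, 2 existential.

2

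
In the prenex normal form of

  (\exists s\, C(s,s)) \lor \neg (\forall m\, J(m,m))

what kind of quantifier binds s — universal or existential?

Push ¬ through the quantifiers and connectives to reach negation normal form:
  (\exists s\, C(s,s)) \lor (\exists m\, \neg J(m,m))
All bound variables are already distinct, so no renaming is needed.
Finally move all quantifiers to the prefix:
  \exists s\, \exists m\, (C(s,s) \lor \neg J(m,m))
The quantifier \exists s sits under an even number of negations, so it remains existential.

existential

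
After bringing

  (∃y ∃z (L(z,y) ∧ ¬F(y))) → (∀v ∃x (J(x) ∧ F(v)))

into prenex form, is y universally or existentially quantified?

universal

First replace A → B with ¬A ∨ B.
  ¬(∃y ∃z (L(z,y) ∧ ¬F(y))) ∨ (∀v ∃x (J(x) ∧ F(v)))
Push ¬ through the quantifiers and connectives to reach negation normal form:
  (∀y ∀z (¬L(z,y) ∨ F(y))) ∨ (∀v ∃x (J(x) ∧ F(v)))
Extract every quantifier outward, since the variables are now distinct and don't occur free across branches:
  ∀y ∀z ∀v ∃x (¬L(z,y) ∨ F(y) ∨ J(x) ∧ F(v))
The quantifier ∃y sits under an odd number of negations (counting the antecedent side of each →), so it flips to ∀y.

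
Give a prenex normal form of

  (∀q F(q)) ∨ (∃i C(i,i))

∀q ∃i (F(q) ∨ C(i,i))

All bound variables are already distinct, so no renaming is needed.
Pull the quantifiers to the front (each side's bound variable is not free in the other side):
  ∀q ∃i (F(q) ∨ C(i,i))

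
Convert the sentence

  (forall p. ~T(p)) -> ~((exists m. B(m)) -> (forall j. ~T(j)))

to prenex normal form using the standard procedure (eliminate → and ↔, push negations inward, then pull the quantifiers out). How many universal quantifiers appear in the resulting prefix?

0

Eliminate → and ↔ using ¬ and ∨.
  ~(forall p. ~T(p)) | ~(~(exists m. B(m)) | (forall j. ~T(j)))
Drive negations inward (¬∀x A ≡ ∃x ¬A, ¬∃x A ≡ ∀x ¬A, De Morgan for ∧/∨):
  (exists p. T(p)) | (exists m. B(m)) & (exists j. T(j))
All bound variables are already distinct, so no renaming is needed.
Pull the quantifiers to the front (each side's bound variable is not free in the other side):
  exists p. exists m. exists j. (T(p) | B(m) & T(j))
The prefix is exists p exists m exists j: 0 universal, 3 existential.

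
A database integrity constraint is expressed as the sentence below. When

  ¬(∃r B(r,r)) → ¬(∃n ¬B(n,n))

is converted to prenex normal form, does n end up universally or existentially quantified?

universal

First replace A → B with ¬A ∨ B.
  ¬¬(∃r B(r,r)) ∨ ¬(∃n ¬B(n,n))
Push ¬ through the quantifiers and connectives to reach negation normal form:
  (∃r B(r,r)) ∨ (∀n B(n,n))
All bound variables are already distinct, so no renaming is needed.
Extract every quantifier outward, since the variables are now distinct and don't occur free across branches:
  ∃r ∀n (B(r,r) ∨ B(n,n))
The quantifier ∃n sits under an odd number of negations (counting the antecedent side of each →), so it flips to ∀n.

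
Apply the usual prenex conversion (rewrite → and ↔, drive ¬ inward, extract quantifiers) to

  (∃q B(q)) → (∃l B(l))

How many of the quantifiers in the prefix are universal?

1

Eliminate → and ↔ using ¬ and ∨.
  ¬(∃q B(q)) ∨ (∃l B(l))
Move each ¬ inward, flipping quantifiers it crosses:
  (∀q ¬B(q)) ∨ (∃l B(l))
All bound variables are already distinct, so no renaming is needed.
Extract every quantifier outward, since the variables are now distinct and don't occur free across branches:
  ∀q ∃l (¬B(q) ∨ B(l))
The prefix is ∀q ∃l: 1 universal, 1 existential.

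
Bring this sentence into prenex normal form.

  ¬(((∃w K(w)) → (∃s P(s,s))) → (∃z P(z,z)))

∀w ∃s ∀z ((¬K(w) ∨ P(s,s)) ∧ ¬P(z,z))

Rewrite implications/biconditionals: A → B as ¬A ∨ B.
  ¬(¬(¬(∃w K(w)) ∨ (∃s P(s,s))) ∨ (∃z P(z,z)))
Move each ¬ inward, flipping quantifiers it crosses:
  ((∀w ¬K(w)) ∨ (∃s P(s,s))) ∧ (∀z ¬P(z,z))
All bound variables are already distinct, so no renaming is needed.
Extract every quantifier outward, since the variables are now distinct and don't occur free across branches:
  ∀w ∃s ∀z ((¬K(w) ∨ P(s,s)) ∧ ¬P(z,z))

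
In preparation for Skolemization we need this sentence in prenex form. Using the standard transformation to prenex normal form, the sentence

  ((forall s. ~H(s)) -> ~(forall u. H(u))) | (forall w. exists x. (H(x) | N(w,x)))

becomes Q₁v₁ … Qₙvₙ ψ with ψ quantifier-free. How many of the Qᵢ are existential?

3

First replace A → B with ¬A ∨ B.
  ~(forall s. ~H(s)) | ~(forall u. H(u)) | (forall w. exists x. (H(x) | N(w,x)))
Push ¬ through the quantifiers and connectives to reach negation normal form:
  (exists s. H(s)) | (exists u. ~H(u)) | (forall w. exists x. (H(x) | N(w,x)))
Finally move all quantifiers to the prefix:
  exists s. exists u. forall w. exists x. (H(s) | ~H(u) | H(x) | N(w,x))
The prefix is exists s exists u forall w exists x: 1 universal, 3 existential.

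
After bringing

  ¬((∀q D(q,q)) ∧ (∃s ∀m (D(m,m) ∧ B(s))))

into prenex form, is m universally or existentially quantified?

existential

Drive negations inward (¬∀x A ≡ ∃x ¬A, ¬∃x A ≡ ∀x ¬A, De Morgan for ∧/∨):
  (∃q ¬D(q,q)) ∨ (∀s ∃m (¬D(m,m) ∨ ¬B(s)))
Pull the quantifiers to the front (each side's bound variable is not free in the other side):
  ∃q ∀s ∃m (¬D(q,q) ∨ ¬D(m,m) ∨ ¬B(s))
The quantifier ∀m sits under an odd number of negations, so it flips to ∃m.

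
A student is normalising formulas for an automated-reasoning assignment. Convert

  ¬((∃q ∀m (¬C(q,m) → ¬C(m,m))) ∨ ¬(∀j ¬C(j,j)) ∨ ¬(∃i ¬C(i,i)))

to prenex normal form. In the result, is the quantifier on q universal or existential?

universal

Eliminate → and ↔ using ¬ and ∨.
  ¬((∃q ∀m (¬¬C(q,m) ∨ ¬C(m,m))) ∨ ¬(∀j ¬C(j,j)) ∨ ¬(∃i ¬C(i,i)))
Push ¬ through the quantifiers and connectives to reach negation normal form:
  (∀q ∃m (¬C(q,m) ∧ C(m,m))) ∧ (∀j ¬C(j,j)) ∧ (∃i ¬C(i,i))
All bound variables are already distinct, so no renaming is needed.
Finally move all quantifiers to the prefix:
  ∀q ∃m ∀j ∃i (¬C(q,m) ∧ C(m,m) ∧ ¬C(j,j) ∧ ¬C(i,i))
The quantifier ∃q sits under an odd number of negations (counting the antecedent side of each →), so it flips to ∀q.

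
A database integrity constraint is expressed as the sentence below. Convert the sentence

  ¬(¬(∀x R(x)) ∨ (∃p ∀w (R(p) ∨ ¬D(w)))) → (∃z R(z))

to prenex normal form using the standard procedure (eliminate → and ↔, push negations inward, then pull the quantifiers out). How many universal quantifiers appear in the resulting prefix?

First replace A → B with ¬A ∨ B.
  ¬¬(¬(∀x R(x)) ∨ (∃p ∀w (R(p) ∨ ¬D(w)))) ∨ (∃z R(z))
Move each ¬ inward, flipping quantifiers it crosses:
  (∃x ¬R(x)) ∨ (∃p ∀w (R(p) ∨ ¬D(w))) ∨ (∃z R(z))
All bound variables are already distinct, so no renaming is needed.
Extract every quantifier outward, since the variables are now distinct and don't occur free across branches:
  ∃x ∃p ∀w ∃z (¬R(x) ∨ R(p) ∨ ¬D(w) ∨ R(z))
The prefix is ∃x ∃p ∀w ∃z: 1 universal, 3 existential.

1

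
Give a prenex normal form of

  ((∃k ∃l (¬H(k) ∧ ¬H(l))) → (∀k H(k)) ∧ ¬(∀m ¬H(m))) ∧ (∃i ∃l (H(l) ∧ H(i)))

∀k ∀l ∀z1 ∃m ∃i ∃b ((H(k) ∨ H(l) ∨ H(z1) ∧ H(m)) ∧ H(b) ∧ H(i))

First replace A → B with ¬A ∨ B.
  (¬(∃k ∃l (¬H(k) ∧ ¬H(l))) ∨ (∀k H(k)) ∧ ¬(∀m ¬H(m))) ∧ (∃i ∃l (H(l) ∧ H(i)))
Move each ¬ inward, flipping quantifiers it crosses:
  ((∀k ∀l (H(k) ∨ H(l))) ∨ (∀k H(k)) ∧ (∃m H(m))) ∧ (∃i ∃l (H(l) ∧ H(i)))
Rename bound variables to avoid capture: k↦z1, l↦b.
  ((∀k ∀l (H(k) ∨ H(l))) ∨ (∀z1 H(z1)) ∧ (∃m H(m))) ∧ (∃i ∃b (H(b) ∧ H(i)))
Finally move all quantifiers to the prefix:
  ∀k ∀l ∀z1 ∃m ∃i ∃b ((H(k) ∨ H(l) ∨ H(z1) ∧ H(m)) ∧ H(b) ∧ H(i))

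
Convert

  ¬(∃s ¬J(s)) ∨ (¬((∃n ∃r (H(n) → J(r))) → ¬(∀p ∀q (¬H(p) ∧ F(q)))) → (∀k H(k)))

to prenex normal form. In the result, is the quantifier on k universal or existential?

universal

Rewrite implications/biconditionals: A → B as ¬A ∨ B.
  ¬(∃s ¬J(s)) ∨ ¬¬(¬(∃n ∃r (¬H(n) ∨ J(r))) ∨ ¬(∀p ∀q (¬H(p) ∧ F(q)))) ∨ (∀k H(k))
Drive negations inward (¬∀x A ≡ ∃x ¬A, ¬∃x A ≡ ∀x ¬A, De Morgan for ∧/∨):
  (∀s J(s)) ∨ (∀n ∀r (H(n) ∧ ¬J(r))) ∨ (∃p ∃q (H(p) ∨ ¬F(q))) ∨ (∀k H(k))
All bound variables are already distinct, so no renaming is needed.
Pull the quantifiers to the front (each side's bound variable is not free in the other side):
  ∀s ∀n ∀r ∃p ∃q ∀k (J(s) ∨ H(n) ∧ ¬J(r) ∨ H(p) ∨ ¬F(q) ∨ H(k))
The quantifier ∀k sits under an even number of negations (counting the antecedent side of each →), so it remains universal.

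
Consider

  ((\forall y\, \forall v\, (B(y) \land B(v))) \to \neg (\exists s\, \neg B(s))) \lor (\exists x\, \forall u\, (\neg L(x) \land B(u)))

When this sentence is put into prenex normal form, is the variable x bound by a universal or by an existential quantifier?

existential

Eliminate → and ↔ using ¬ and ∨.
  \neg (\forall y\, \forall v\, (B(y) \land B(v))) \lor \neg (\exists s\, \neg B(s)) \lor (\exists x\, \forall u\, (\neg L(x) \land B(u)))
Push ¬ through the quantifiers and connectives to reach negation normal form:
  (\exists y\, \exists v\, (\neg B(y) \lor \neg B(v))) \lor (\forall s\, B(s)) \lor (\exists x\, \forall u\, (\neg L(x) \land B(u)))
All bound variables are already distinct, so no renaming is needed.
Finally move all quantifiers to the prefix:
  \exists y\, \exists v\, \forall s\, \exists x\, \forall u\, (\neg B(y) \lor \neg B(v) \lor B(s) \lor \neg L(x) \land B(u))
The quantifier \exists x sits under an even number of negations (counting the antecedent side of each →), so it remains existential.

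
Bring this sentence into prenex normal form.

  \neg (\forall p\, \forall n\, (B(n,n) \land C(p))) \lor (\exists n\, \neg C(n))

Move each ¬ inward, flipping quantifiers it crosses:
  (\exists p\, \exists n\, (\neg B(n,n) \lor \neg C(p))) \lor (\exists n\, \neg C(n))
Standardize variables apart so no two quantifiers bind the same name: n↦q.
  (\exists p\, \exists n\, (\neg B(n,n) \lor \neg C(p))) \lor (\exists q\, \neg C(q))
Finally move all quantifiers to the prefix:
  \exists p\, \exists n\, \exists q\, (\neg B(n,n) \lor \neg C(p) \lor \neg C(q))

\exists p\, \exists n\, \exists q\, (\neg B(n,n) \lor \neg C(p) \lor \neg C(q))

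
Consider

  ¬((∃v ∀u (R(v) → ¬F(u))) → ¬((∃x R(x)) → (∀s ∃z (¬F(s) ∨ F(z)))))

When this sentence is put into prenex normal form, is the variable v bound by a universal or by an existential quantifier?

existential

Eliminate → and ↔ using ¬ and ∨.
  ¬(¬(∃v ∀u (¬R(v) ∨ ¬F(u))) ∨ ¬(¬(∃x R(x)) ∨ (∀s ∃z (¬F(s) ∨ F(z)))))
Push ¬ through the quantifiers and connectives to reach negation normal form:
  (∃v ∀u (¬R(v) ∨ ¬F(u))) ∧ ((∀x ¬R(x)) ∨ (∀s ∃z (¬F(s) ∨ F(z))))
All bound variables are already distinct, so no renaming is needed.
Extract every quantifier outward, since the variables are now distinct and don't occur free across branches:
  ∃v ∀u ∀x ∀s ∃z ((¬R(v) ∨ ¬F(u)) ∧ (¬R(x) ∨ ¬F(s) ∨ F(z)))
The quantifier ∃v sits under an even number of negations (counting the antecedent side of each →), so it remains existential.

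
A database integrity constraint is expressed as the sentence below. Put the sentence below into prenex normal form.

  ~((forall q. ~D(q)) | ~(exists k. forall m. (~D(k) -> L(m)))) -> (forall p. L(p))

Rewrite implications/biconditionals: A → B as ¬A ∨ B.
  ~~((forall q. ~D(q)) | ~(exists k. forall m. (~~D(k) | L(m)))) | (forall p. L(p))
Push ¬ through the quantifiers and connectives to reach negation normal form:
  (forall q. ~D(q)) | (forall k. exists m. (~D(k) & ~L(m))) | (forall p. L(p))
All bound variables are already distinct, so no renaming is needed.
Extract every quantifier outward, since the variables are now distinct and don't occur free across branches:
  forall q. forall k. exists m. forall p. (~D(q) | ~D(k) & ~L(m) | L(p))

forall q. forall k. exists m. forall p. (~D(q) | ~D(k) & ~L(m) | L(p))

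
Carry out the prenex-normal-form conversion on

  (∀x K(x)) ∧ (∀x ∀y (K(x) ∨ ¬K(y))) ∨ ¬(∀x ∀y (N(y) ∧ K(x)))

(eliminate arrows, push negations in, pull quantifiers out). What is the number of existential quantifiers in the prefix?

2

Drive negations inward (¬∀x A ≡ ∃x ¬A, ¬∃x A ≡ ∀x ¬A, De Morgan for ∧/∨):
  (∀x K(x)) ∧ (∀x ∀y (K(x) ∨ ¬K(y))) ∨ (∃x ∃y (¬N(y) ∨ ¬K(x)))
Give each quantifier a distinct variable: x↦t, x↦v1, y↦x1.
  (∀x K(x)) ∧ (∀t ∀y (K(t) ∨ ¬K(y))) ∨ (∃v1 ∃x1 (¬N(x1) ∨ ¬K(v1)))
Pull the quantifiers to the front (each side's bound variable is not free in the other side):
  ∀x ∀t ∀y ∃v1 ∃x1 (K(x) ∧ (K(t) ∨ ¬K(y)) ∨ ¬N(x1) ∨ ¬K(v1))
The prefix is ∀x ∀t ∀y ∃v1 ∃x1: 3 universal, 2 existential.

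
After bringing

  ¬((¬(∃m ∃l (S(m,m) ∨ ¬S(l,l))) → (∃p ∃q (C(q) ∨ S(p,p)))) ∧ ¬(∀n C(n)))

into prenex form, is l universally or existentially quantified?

universal

Eliminate → and ↔ using ¬ and ∨.
  ¬((¬¬(∃m ∃l (S(m,m) ∨ ¬S(l,l))) ∨ (∃p ∃q (C(q) ∨ S(p,p)))) ∧ ¬(∀n C(n)))
Drive negations inward (¬∀x A ≡ ∃x ¬A, ¬∃x A ≡ ∀x ¬A, De Morgan for ∧/∨):
  (∀m ∀l (¬S(m,m) ∧ S(l,l))) ∧ (∀p ∀q (¬C(q) ∧ ¬S(p,p))) ∨ (∀n C(n))
Pull the quantifiers to the front (each side's bound variable is not free in the other side):
  ∀m ∀l ∀p ∀q ∀n (¬S(m,m) ∧ S(l,l) ∧ ¬C(q) ∧ ¬S(p,p) ∨ C(n))
The quantifier ∃l sits under an odd number of negations (counting the antecedent side of each →), so it flips to ∀l.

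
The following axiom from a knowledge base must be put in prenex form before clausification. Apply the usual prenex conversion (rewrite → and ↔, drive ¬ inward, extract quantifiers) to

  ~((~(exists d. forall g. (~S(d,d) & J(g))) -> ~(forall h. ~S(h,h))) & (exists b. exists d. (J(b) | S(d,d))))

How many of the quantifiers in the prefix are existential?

First replace A → B with ¬A ∨ B.
  ~((~~(exists d. forall g. (~S(d,d) & J(g))) | ~(forall h. ~S(h,h))) & (exists b. exists d. (J(b) | S(d,d))))
Move each ¬ inward, flipping quantifiers it crosses:
  (forall d. exists g. (S(d,d) | ~J(g))) & (forall h. ~S(h,h)) | (forall b. forall d. (~J(b) & ~S(d,d)))
Standardize variables apart so no two quantifiers bind the same name: d↦r.
  (forall d. exists g. (S(d,d) | ~J(g))) & (forall h. ~S(h,h)) | (forall b. forall r. (~J(b) & ~S(r,r)))
Finally move all quantifiers to the prefix:
  forall d. exists g. forall h. forall b. forall r. ((S(d,d) | ~J(g)) & ~S(h,h) | ~J(b) & ~S(r,r))
The prefix is forall d exists g forall h forall b forall r: 4 universal, 1 existential.

1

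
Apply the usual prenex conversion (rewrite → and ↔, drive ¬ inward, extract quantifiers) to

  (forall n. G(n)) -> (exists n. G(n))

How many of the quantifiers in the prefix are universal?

0

First replace A → B with ¬A ∨ B.
  ~(forall n. G(n)) | (exists n. G(n))
Drive negations inward (¬∀x A ≡ ∃x ¬A, ¬∃x A ≡ ∀x ¬A, De Morgan for ∧/∨):
  (exists n. ~G(n)) | (exists n. G(n))
Standardize variables apart so no two quantifiers bind the same name: n↦y.
  (exists n. ~G(n)) | (exists y. G(y))
Extract every quantifier outward, since the variables are now distinct and don't occur free across branches:
  exists n. exists y. (~G(n) | G(y))
The prefix is exists n exists y: 0 universal, 2 existential.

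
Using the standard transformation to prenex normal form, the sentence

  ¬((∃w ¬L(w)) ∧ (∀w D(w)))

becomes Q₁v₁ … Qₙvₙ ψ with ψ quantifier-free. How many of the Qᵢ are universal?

1

Move each ¬ inward, flipping quantifiers it crosses:
  (∀w L(w)) ∨ (∃w ¬D(w))
Give each quantifier a distinct variable: w↦x1.
  (∀w L(w)) ∨ (∃x1 ¬D(x1))
Finally move all quantifiers to the prefix:
  ∀w ∃x1 (L(w) ∨ ¬D(x1))
The prefix is ∀w ∃x1: 1 universal, 1 existential.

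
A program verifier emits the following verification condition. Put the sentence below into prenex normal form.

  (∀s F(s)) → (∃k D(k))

Eliminate → and ↔ using ¬ and ∨.
  ¬(∀s F(s)) ∨ (∃k D(k))
Drive negations inward (¬∀x A ≡ ∃x ¬A, ¬∃x A ≡ ∀x ¬A, De Morgan for ∧/∨):
  (∃s ¬F(s)) ∨ (∃k D(k))
All bound variables are already distinct, so no renaming is needed.
Pull the quantifiers to the front (each side's bound variable is not free in the other side):
  ∃s ∃k (¬F(s) ∨ D(k))

∃s ∃k (¬F(s) ∨ D(k))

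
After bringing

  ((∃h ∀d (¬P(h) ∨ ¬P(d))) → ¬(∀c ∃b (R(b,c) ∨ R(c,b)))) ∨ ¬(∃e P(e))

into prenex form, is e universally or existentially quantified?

First replace A → B with ¬A ∨ B.
  ¬(∃h ∀d (¬P(h) ∨ ¬P(d))) ∨ ¬(∀c ∃b (R(b,c) ∨ R(c,b))) ∨ ¬(∃e P(e))
Move each ¬ inward, flipping quantifiers it crosses:
  (∀h ∃d (P(h) ∧ P(d))) ∨ (∃c ∀b (¬R(b,c) ∧ ¬R(c,b))) ∨ (∀e ¬P(e))
Extract every quantifier outward, since the variables are now distinct and don't occur free across branches:
  ∀h ∃d ∃c ∀b ∀e (P(h) ∧ P(d) ∨ ¬R(b,c) ∧ ¬R(c,b) ∨ ¬P(e))
The quantifier ∃e sits under an odd number of negations (counting the antecedent side of each →), so it flips to ∀e.

universal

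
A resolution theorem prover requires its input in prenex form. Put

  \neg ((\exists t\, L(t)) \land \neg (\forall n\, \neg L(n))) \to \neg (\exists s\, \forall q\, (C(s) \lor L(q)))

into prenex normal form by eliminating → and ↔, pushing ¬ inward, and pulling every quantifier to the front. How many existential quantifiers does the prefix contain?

First replace A → B with ¬A ∨ B.
  \neg \neg ((\exists t\, L(t)) \land \neg (\forall n\, \neg L(n))) \lor \neg (\exists s\, \forall q\, (C(s) \lor L(q)))
Drive negations inward (¬∀x A ≡ ∃x ¬A, ¬∃x A ≡ ∀x ¬A, De Morgan for ∧/∨):
  (\exists t\, L(t)) \land (\exists n\, L(n)) \lor (\forall s\, \exists q\, (\neg C(s) \land \neg L(q)))
Finally move all quantifiers to the prefix:
  \exists t\, \exists n\, \forall s\, \exists q\, (L(t) \land L(n) \lor \neg C(s) \land \neg L(q))
The prefix is \exists t \exists n \forall s \exists q: 1 universal, 3 existential.

3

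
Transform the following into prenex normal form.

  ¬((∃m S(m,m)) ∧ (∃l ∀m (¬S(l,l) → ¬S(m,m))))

Rewrite implications/biconditionals: A → B as ¬A ∨ B.
  ¬((∃m S(m,m)) ∧ (∃l ∀m (¬¬S(l,l) ∨ ¬S(m,m))))
Drive negations inward (¬∀x A ≡ ∃x ¬A, ¬∃x A ≡ ∀x ¬A, De Morgan for ∧/∨):
  (∀m ¬S(m,m)) ∨ (∀l ∃m (¬S(l,l) ∧ S(m,m)))
Rename bound variables to avoid capture: m↦v1.
  (∀m ¬S(m,m)) ∨ (∀l ∃v1 (¬S(l,l) ∧ S(v1,v1)))
Finally move all quantifiers to the prefix:
  ∀m ∀l ∃v1 (¬S(m,m) ∨ ¬S(l,l) ∧ S(v1,v1))

∀m ∀l ∃v1 (¬S(m,m) ∨ ¬S(l,l) ∧ S(v1,v1))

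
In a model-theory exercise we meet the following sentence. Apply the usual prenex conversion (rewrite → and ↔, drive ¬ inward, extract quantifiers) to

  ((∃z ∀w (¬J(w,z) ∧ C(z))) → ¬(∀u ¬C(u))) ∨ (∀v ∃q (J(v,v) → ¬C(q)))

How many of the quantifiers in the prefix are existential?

Rewrite implications/biconditionals: A → B as ¬A ∨ B.
  ¬(∃z ∀w (¬J(w,z) ∧ C(z))) ∨ ¬(∀u ¬C(u)) ∨ (∀v ∃q (¬J(v,v) ∨ ¬C(q)))
Drive negations inward (¬∀x A ≡ ∃x ¬A, ¬∃x A ≡ ∀x ¬A, De Morgan for ∧/∨):
  (∀z ∃w (J(w,z) ∨ ¬C(z))) ∨ (∃u C(u)) ∨ (∀v ∃q (¬J(v,v) ∨ ¬C(q)))
All bound variables are already distinct, so no renaming is needed.
Extract every quantifier outward, since the variables are now distinct and don't occur free across branches:
  ∀z ∃w ∃u ∀v ∃q (J(w,z) ∨ ¬C(z) ∨ C(u) ∨ ¬J(v,v) ∨ ¬C(q))
The prefix is ∀z ∃w ∃u ∀v ∃q: 2 universal, 3 existential.

3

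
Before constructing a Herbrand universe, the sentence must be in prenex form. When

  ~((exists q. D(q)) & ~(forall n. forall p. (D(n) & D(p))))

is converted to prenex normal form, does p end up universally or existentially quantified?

universal

Move each ¬ inward, flipping quantifiers it crosses:
  (forall q. ~D(q)) | (forall n. forall p. (D(n) & D(p)))
Finally move all quantifiers to the prefix:
  forall q. forall n. forall p. (~D(q) | D(n) & D(p))
The quantifier forall p sits under an even number of negations, so it remains universal.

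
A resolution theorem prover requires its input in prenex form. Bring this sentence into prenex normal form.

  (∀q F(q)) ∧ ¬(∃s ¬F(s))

Drive negations inward (¬∀x A ≡ ∃x ¬A, ¬∃x A ≡ ∀x ¬A, De Morgan for ∧/∨):
  (∀q F(q)) ∧ (∀s F(s))
All bound variables are already distinct, so no renaming is needed.
Finally move all quantifiers to the prefix:
  ∀q ∀s (F(q) ∧ F(s))

∀q ∀s (F(q) ∧ F(s))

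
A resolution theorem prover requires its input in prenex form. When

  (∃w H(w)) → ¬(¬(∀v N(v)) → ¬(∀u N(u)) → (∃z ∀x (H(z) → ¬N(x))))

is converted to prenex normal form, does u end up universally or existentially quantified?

First replace A → B with ¬A ∨ B.
  ¬(∃w H(w)) ∨ ¬(¬¬(∀v N(v)) ∨ ¬¬(∀u N(u)) ∨ (∃z ∀x (¬H(z) ∨ ¬N(x))))
Push ¬ through the quantifiers and connectives to reach negation normal form:
  (∀w ¬H(w)) ∨ (∃v ¬N(v)) ∧ (∃u ¬N(u)) ∧ (∀z ∃x (H(z) ∧ N(x)))
All bound variables are already distinct, so no renaming is needed.
Extract every quantifier outward, since the variables are now distinct and don't occur free across branches:
  ∀w ∃v ∃u ∀z ∃x (¬H(w) ∨ ¬N(v) ∧ ¬N(u) ∧ H(z) ∧ N(x))
The quantifier ∀u sits under an odd number of negations (counting the antecedent side of each →), so it flips to ∃u.

existential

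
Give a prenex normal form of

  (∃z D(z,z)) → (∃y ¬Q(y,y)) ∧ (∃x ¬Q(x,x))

First replace A → B with ¬A ∨ B.
  ¬(∃z D(z,z)) ∨ (∃y ¬Q(y,y)) ∧ (∃x ¬Q(x,x))
Push ¬ through the quantifiers and connectives to reach negation normal form:
  (∀z ¬D(z,z)) ∨ (∃y ¬Q(y,y)) ∧ (∃x ¬Q(x,x))
Pull the quantifiers to the front (each side's bound variable is not free in the other side):
  ∀z ∃y ∃x (¬D(z,z) ∨ ¬Q(y,y) ∧ ¬Q(x,x))

∀z ∃y ∃x (¬D(z,z) ∨ ¬Q(y,y) ∧ ¬Q(x,x))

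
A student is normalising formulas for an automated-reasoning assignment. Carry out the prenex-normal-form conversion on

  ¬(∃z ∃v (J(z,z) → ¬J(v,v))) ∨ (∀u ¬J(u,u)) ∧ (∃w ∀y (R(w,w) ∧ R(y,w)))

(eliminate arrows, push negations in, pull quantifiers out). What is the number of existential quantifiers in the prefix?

1

First replace A → B with ¬A ∨ B.
  ¬(∃z ∃v (¬J(z,z) ∨ ¬J(v,v))) ∨ (∀u ¬J(u,u)) ∧ (∃w ∀y (R(w,w) ∧ R(y,w)))
Move each ¬ inward, flipping quantifiers it crosses:
  (∀z ∀v (J(z,z) ∧ J(v,v))) ∨ (∀u ¬J(u,u)) ∧ (∃w ∀y (R(w,w) ∧ R(y,w)))
All bound variables are already distinct, so no renaming is needed.
Pull the quantifiers to the front (each side's bound variable is not free in the other side):
  ∀z ∀v ∀u ∃w ∀y (J(z,z) ∧ J(v,v) ∨ ¬J(u,u) ∧ R(w,w) ∧ R(y,w))
The prefix is ∀z ∀v ∀u ∃w ∀y: 4 universal, 1 existential.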